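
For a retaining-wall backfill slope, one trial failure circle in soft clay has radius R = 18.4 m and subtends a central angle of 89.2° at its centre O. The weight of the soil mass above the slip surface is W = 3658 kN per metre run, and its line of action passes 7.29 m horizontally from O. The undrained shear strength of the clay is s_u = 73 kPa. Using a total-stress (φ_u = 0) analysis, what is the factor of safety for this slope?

Taking moments about the centre O, the resisting moment is provided by the undrained shear strength acting along the arc:
Arc length L_a = R·θ = 18.4·(89.2°·π/180) = 18.4·1.5568 = 28.65 m
M_R = s_u·L_a·R = 73·28.65·18.4 = 38477.0 kN·m/m
M_D = W·d = 3658·7.29 = 26666.8 kN·m/m
FS = M_R / M_D = 38477.0 / 26666.8 = 1.443

FS = 1.44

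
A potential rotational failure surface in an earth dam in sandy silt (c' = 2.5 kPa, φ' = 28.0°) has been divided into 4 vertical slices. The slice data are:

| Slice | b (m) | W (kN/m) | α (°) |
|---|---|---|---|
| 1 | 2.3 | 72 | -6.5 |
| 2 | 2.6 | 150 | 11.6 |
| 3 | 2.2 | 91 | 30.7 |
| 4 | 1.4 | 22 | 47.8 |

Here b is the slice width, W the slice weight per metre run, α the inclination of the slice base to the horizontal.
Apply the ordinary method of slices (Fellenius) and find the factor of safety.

FS = 2.24

Ordinary method of slices: FS = Σ[c'·Δl_i + (W_i cosα_i)·tanφ'] / Σ W_i sinα_i, with Δl_i = b_i / cosα_i.
Slice 1: Δl = 2.3/cos(-6.5°) = 2.315 m; N'_1 = 72·cos(-6.5°) = 71.5; c'Δl = 5.79; W sinα = -8.2
Slice 2: Δl = 2.6/cos11.6° = 2.654 m; N'_2 = 150·cos11.6° = 146.9; c'Δl = 6.64; W sinα = 30.2
Slice 3: Δl = 2.2/cos30.7° = 2.559 m; N'_3 = 91·cos30.7° = 78.2; c'Δl = 6.40; W sinα = 46.5
Slice 4: Δl = 1.4/cos47.8° = 2.084 m; N'_4 = 22·cos47.8° = 14.8; c'Δl = 5.21; W sinα = 16.3
Σc'Δl = 24.0 kN/m; ΣN' = 311.5 kN/m; ΣW sinα = 84.8 kN/m
Resisting = 24.0 + 311.5·tan28.0° = 24.0 + 165.6 = 189.7 kN/m
FS = 189.7 / 84.8 = 2.237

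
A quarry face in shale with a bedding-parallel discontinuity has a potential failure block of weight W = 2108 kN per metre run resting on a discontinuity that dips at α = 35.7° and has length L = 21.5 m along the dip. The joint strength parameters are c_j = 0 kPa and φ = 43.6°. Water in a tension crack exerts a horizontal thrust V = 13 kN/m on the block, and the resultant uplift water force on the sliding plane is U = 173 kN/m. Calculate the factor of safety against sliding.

FS = 1.18

Resolving the block weight along and normal to the plane and applying the Mohr–Coulomb strength on the joint:
N' = W cosα − U − V sinα = 2108·cos35.7° − 173 − 13·sin35.7° = 1531.3 kN/m
Driving force T = W sinα + V cosα = 2108·sin35.7° + 13·cos35.7° = 1240.7 kN/m
Resisting force R = c_j·L + N'·tanφ = 0·21.5 + 1531.3·tan43.6° = 0.0 + 1458.2 = 1458.2 kN/m
FS = R / T = 1458.2 / 1240.7 = 1.175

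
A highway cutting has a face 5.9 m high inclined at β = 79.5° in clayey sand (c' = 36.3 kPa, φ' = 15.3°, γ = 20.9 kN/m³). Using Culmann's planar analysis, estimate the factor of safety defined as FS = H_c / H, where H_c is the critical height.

FS = 1.98

H_c = (4c'/γ) · sinβ cosφ' / [1 − cos(β − φ')]
    = (4·36.3/20.9) · sin79.5°·cos15.3° / [1 − cos64.2°]
    = 6.947 · 0.9484 / 0.5648 = 11.67 m
FS = H_c / H = 11.67 / 5.9 = 1.977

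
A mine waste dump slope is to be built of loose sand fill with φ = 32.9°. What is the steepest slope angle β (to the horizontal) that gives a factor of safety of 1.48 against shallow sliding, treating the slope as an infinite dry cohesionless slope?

β = 23.6°

For an infinite dry cohesionless slope FS = tanφ/tanβ, so tanβ = tanφ / FS.
tanβ = tan32.9° / 1.48 = 0.6469 / 1.48 = 0.4371
β = arctan(0.4371) = 23.61°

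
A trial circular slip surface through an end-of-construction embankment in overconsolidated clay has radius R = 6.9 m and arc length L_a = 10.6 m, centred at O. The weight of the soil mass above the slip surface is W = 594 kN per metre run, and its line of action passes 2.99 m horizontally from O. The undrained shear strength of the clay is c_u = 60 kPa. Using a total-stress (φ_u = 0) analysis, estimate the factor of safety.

FS = 2.47

Taking moments about the centre O, the resisting moment is provided by the undrained shear strength acting along the arc:
M_R = c_u·L_a·R = 60·10.60·6.9 = 4388.4 kN·m/m
M_D = W·d = 594·2.99 = 1776.1 kN·m/m
FS = M_R / M_D = 4388.4 / 1776.1 = 2.471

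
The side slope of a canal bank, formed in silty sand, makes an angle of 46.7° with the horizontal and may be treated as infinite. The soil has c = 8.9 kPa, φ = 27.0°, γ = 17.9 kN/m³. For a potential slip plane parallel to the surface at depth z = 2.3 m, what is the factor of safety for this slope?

For an infinite slope with a slip plane parallel to the surface (no pore pressure): FS = [c + γz cos²β tanφ] / [γz sinβ cosβ].
γz = 17.9·2.3 = 41.17 kN/m²
Numerator = 8.9 + 41.17·cos²46.7°·tan27.0° = 8.9 + 41.17·0.4703·0.5095 = 18.767 kPa
Denominator = 41.17·sin46.7°·cos46.7° = 41.17·0.7278·0.6858 = 20.549 kPa
FS = 18.767 / 20.549 = 0.913

FS = 0.91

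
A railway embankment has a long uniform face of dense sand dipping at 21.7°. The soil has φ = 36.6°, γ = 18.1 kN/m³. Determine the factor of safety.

For a dry cohesionless infinite slope the factor of safety is FS = tanφ / tanβ.
FS = tan36.6° / tan21.7° = 0.7427 / 0.3979 = 1.866

FS = 1.87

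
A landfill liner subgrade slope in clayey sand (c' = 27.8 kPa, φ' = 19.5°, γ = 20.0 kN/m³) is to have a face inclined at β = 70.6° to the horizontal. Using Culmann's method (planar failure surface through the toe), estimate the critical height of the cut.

H_c = 13.29 m

Culmann's analysis gives the critical failure plane at α_cr = (β + φ')/2 = (70.6 + 19.5)/2 = 45.0°, and the critical height
H_c = (4c'/γ) · sinβ cosφ' / [1 − cos(β − φ')]
    = (4·27.8/20.0) · sin70.6°·cos19.5° / [1 − cos(51.1°)]
    = 5.560 · 0.9432·0.9426 / [1 − 0.6280]
    = 5.560 · 0.8891 / 0.3720
    = 13.29 m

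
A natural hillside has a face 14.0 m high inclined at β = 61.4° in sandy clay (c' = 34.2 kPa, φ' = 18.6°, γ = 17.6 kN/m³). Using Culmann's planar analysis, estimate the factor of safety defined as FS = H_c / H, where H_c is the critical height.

H_c = (4c'/γ) · sinβ cosφ' / [1 − cos(β − φ')]
    = (4·34.2/17.6) · sin61.4°·cos18.6° / [1 − cos42.8°]
    = 7.773 · 0.8321 / 0.2663 = 24.29 m
FS = H_c / H = 24.29 / 14.0 = 1.735

FS = 1.74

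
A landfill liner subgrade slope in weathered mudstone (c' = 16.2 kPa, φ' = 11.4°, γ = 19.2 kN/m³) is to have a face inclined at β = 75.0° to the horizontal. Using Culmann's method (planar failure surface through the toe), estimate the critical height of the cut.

H_c = 5.75 m

Culmann's analysis gives the critical failure plane at α_cr = (β + φ')/2 = (75.0 + 11.4)/2 = 43.2°, and the critical height
H_c = (4c'/γ) · sinβ cosφ' / [1 − cos(β − φ')]
    = (4·16.2/19.2) · sin75.0°·cos11.4° / [1 − cos(63.6°)]
    = 3.375 · 0.9659·0.9803 / [1 − 0.4446]
    = 3.375 · 0.9469 / 0.5554
    = 5.75 m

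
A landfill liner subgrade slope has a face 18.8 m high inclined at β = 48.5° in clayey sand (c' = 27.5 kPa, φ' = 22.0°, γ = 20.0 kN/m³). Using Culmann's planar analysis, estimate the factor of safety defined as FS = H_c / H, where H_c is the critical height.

H_c = (4c'/γ) · sinβ cosφ' / [1 − cos(β − φ')]
    = (4·27.5/20.0) · sin48.5°·cos22.0° / [1 − cos26.5°]
    = 5.500 · 0.6944 / 0.1051 = 36.35 m
FS = H_c / H = 36.35 / 18.8 = 1.934

FS = 1.93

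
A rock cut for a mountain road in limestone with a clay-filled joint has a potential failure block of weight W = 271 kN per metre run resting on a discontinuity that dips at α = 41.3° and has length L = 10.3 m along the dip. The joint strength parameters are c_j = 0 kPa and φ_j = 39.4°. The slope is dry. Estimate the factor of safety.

FS = 0.93

Resolving the block weight along and normal to the plane and applying the Mohr–Coulomb strength on the joint:
N' = W cosα = 271·cos41.3° = 203.6 kN/m
Driving force T = W sinα = 271·sin41.3° = 178.9 kN/m
Resisting force R = c_j·L + N'·tanφ_j = 0·10.3 + 203.6·tan39.4° = 0.0 + 167.2 = 167.2 kN/m
FS = R / T = 167.2 / 178.9 = 0.935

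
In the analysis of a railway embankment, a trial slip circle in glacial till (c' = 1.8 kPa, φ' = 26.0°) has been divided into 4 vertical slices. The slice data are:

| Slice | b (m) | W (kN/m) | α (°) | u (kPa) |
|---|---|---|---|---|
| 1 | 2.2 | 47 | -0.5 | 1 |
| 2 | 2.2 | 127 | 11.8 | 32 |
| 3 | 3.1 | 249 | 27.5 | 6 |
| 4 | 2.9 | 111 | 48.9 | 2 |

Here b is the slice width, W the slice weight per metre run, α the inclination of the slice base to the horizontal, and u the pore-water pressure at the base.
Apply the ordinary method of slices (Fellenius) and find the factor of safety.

FS = 0.89

Ordinary method of slices: FS = Σ[c'·Δl_i + (W_i cosα_i − u_i·Δl_i)·tanφ'] / Σ W_i sinα_i, with Δl_i = b_i / cosα_i.
Slice 1: Δl = 2.2/cos(-0.5°) = 2.200 m; N'_1 = 47·cos(-0.5°) − 1·2.200 = 44.8; c'Δl = 3.96; W sinα = -0.4
Slice 2: Δl = 2.2/cos11.8° = 2.247 m; N'_2 = 127·cos11.8° − 32·2.247 = 52.4; c'Δl = 4.05; W sinα = 26.0
Slice 3: Δl = 3.1/cos27.5° = 3.495 m; N'_3 = 249·cos27.5° − 6·3.495 = 199.9; c'Δl = 6.29; W sinα = 115.0
Slice 4: Δl = 2.9/cos48.9° = 4.411 m; N'_4 = 111·cos48.9° − 2·4.411 = 64.1; c'Δl = 7.94; W sinα = 83.6
Σc'Δl = 22.2 kN/m; ΣN' = 361.2 kN/m; ΣW sinα = 224.2 kN/m
Resisting = 22.2 + 361.2·tan26.0° = 22.2 + 176.2 = 198.4 kN/m
FS = 198.4 / 224.2 = 0.885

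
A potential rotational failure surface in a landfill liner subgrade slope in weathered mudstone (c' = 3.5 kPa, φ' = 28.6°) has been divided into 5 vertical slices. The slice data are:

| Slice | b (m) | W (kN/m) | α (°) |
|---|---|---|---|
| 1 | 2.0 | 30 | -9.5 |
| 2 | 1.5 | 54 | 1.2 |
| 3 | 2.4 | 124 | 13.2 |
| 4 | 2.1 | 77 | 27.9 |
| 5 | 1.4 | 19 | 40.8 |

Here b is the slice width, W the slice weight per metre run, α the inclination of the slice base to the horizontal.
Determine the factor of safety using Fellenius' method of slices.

Ordinary method of slices: FS = Σ[c'·Δl_i + (W_i cosα_i)·tanφ'] / Σ W_i sinα_i, with Δl_i = b_i / cosα_i.
Slice 1: Δl = 2.0/cos(-9.5°) = 2.028 m; N'_1 = 30·cos(-9.5°) = 29.6; c'Δl = 7.10; W sinα = -5.0
Slice 2: Δl = 1.5/cos1.2° = 1.500 m; N'_2 = 54·cos1.2° = 54.0; c'Δl = 5.25; W sinα = 1.1
Slice 3: Δl = 2.4/cos13.2° = 2.465 m; N'_3 = 124·cos13.2° = 120.7; c'Δl = 8.63; W sinα = 28.3
Slice 4: Δl = 2.1/cos27.9° = 2.376 m; N'_4 = 77·cos27.9° = 68.0; c'Δl = 8.32; W sinα = 36.0
Slice 5: Δl = 1.4/cos40.8° = 1.849 m; N'_5 = 19·cos40.8° = 14.4; c'Δl = 6.47; W sinα = 12.4
Σc'Δl = 35.8 kN/m; ΣN' = 286.7 kN/m; ΣW sinα = 72.9 kN/m
Resisting = 35.8 + 286.7·tan28.6° = 35.8 + 156.3 = 192.1 kN/m
FS = 192.1 / 72.9 = 2.634

FS = 2.63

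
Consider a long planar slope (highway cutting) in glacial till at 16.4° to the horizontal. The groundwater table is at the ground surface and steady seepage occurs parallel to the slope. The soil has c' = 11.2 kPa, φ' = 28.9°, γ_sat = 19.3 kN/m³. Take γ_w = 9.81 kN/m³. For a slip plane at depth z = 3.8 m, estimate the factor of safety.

With seepage parallel to the slope and the water table at the surface, the effective normal stress on the slip plane uses the buoyant unit weight γ' = γ_sat − γ_w while the driving shear stress uses γ_sat:
FS = [c' + γ' z cos²β tanφ'] / [γ_sat z sinβ cosβ]
γ' = 19.3 − 9.81 = 9.49 kN/m³
Numerator = 11.2 + 9.49·3.8·cos²16.4°·tan28.9° = 11.2 + 9.49·3.8·0.9203·0.5520 = 29.520 kPa
Denominator = 19.3·3.8·sin16.4°·cos16.4° = 19.3·3.8·0.2823·0.9593 = 19.864 kPa
FS = 29.520 / 19.864 = 1.486

FS = 1.49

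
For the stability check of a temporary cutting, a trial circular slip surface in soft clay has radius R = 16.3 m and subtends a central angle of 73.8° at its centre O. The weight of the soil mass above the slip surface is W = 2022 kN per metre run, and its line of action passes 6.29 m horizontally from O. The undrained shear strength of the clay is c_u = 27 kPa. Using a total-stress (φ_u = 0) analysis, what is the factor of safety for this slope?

Taking moments about the centre O, the resisting moment is provided by the undrained shear strength acting along the arc:
Arc length L_a = R·θ = 16.3·(73.8°·π/180) = 16.3·1.2881 = 21.00 m
M_R = c_u·L_a·R = 27·21.00·16.3 = 9240.0 kN·m/m
M_D = W·d = 2022·6.29 = 12718.4 kN·m/m
FS = M_R / M_D = 9240.0 / 12718.4 = 0.727

FS = 0.73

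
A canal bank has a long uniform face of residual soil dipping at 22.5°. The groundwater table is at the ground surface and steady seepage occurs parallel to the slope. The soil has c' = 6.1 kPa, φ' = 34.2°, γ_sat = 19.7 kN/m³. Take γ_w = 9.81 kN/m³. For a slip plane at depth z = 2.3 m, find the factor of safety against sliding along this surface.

FS = 1.20

With seepage parallel to the slope and the water table at the surface, the effective normal stress on the slip plane uses the buoyant unit weight γ' = γ_sat − γ_w while the driving shear stress uses γ_sat:
FS = [c' + γ' z cos²β tanφ'] / [γ_sat z sinβ cosβ]
γ' = 19.7 − 9.81 = 9.89 kN/m³
Numerator = 6.1 + 9.89·2.3·cos²22.5°·tan34.2° = 6.1 + 9.89·2.3·0.8536·0.6796 = 19.295 kPa
Denominator = 19.7·2.3·sin22.5°·cos22.5° = 19.7·2.3·0.3827·0.9239 = 16.020 kPa
FS = 19.295 / 16.020 = 1.204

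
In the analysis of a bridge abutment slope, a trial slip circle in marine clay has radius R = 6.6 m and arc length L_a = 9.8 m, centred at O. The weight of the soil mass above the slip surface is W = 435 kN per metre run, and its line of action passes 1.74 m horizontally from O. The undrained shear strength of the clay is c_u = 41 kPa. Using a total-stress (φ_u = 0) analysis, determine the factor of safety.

FS = 3.50

Taking moments about the centre O, the resisting moment is provided by the undrained shear strength acting along the arc:
M_R = c_u·L_a·R = 41·9.80·6.6 = 2651.9 kN·m/m
M_D = W·d = 435·1.74 = 756.9 kN·m/m
FS = M_R / M_D = 2651.9 / 756.9 = 3.504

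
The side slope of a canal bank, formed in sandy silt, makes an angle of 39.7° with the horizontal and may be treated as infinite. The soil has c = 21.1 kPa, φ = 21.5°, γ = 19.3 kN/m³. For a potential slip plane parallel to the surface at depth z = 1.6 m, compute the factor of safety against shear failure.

For an infinite slope with a slip plane parallel to the surface (no pore pressure): FS = [c + γz cos²β tanφ] / [γz sinβ cosβ].
γz = 19.3·1.6 = 30.88 kN/m²
Numerator = 21.1 + 30.88·cos²39.7°·tan21.5° = 21.1 + 30.88·0.5920·0.3939 = 28.301 kPa
Denominator = 30.88·sin39.7°·cos39.7° = 30.88·0.6388·0.7694 = 15.177 kPa
FS = 28.301 / 15.177 = 1.865

FS = 1.86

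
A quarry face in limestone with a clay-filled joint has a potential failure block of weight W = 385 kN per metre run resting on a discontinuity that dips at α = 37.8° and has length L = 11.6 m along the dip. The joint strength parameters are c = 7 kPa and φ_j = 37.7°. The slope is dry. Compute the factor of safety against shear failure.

Resolving the block weight along and normal to the plane and applying the Mohr–Coulomb strength on the joint:
N' = W cosα = 385·cos37.8° = 304.2 kN/m
Driving force T = W sinα = 385·sin37.8° = 236.0 kN/m
Resisting force R = c·L + N'·tanφ_j = 7·11.6 + 304.2·tan37.7° = 81.2 + 235.1 = 316.3 kN/m
FS = R / T = 316.3 / 236.0 = 1.341

FS = 1.34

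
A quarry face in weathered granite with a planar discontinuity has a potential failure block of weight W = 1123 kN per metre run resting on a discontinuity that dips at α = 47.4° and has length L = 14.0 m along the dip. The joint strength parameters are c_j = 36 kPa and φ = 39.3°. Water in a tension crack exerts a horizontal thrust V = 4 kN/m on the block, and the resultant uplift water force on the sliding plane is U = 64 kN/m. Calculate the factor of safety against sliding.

Resolving the block weight along and normal to the plane and applying the Mohr–Coulomb strength on the joint:
N' = W cosα − U − V sinα = 1123·cos47.4° − 64 − 4·sin47.4° = 693.2 kN/m
Driving force T = W sinα + V cosα = 1123·sin47.4° + 4·cos47.4° = 829.3 kN/m
Resisting force R = c_j·L + N'·tanφ = 36·14.0 + 693.2·tan39.3° = 504.0 + 567.4 = 1071.4 kN/m
FS = R / T = 1071.4 / 829.3 = 1.292

FS = 1.29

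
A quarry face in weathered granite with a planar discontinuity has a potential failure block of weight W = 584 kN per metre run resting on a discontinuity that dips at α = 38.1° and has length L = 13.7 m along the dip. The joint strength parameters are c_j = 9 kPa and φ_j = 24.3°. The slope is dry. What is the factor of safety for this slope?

Resolving the block weight along and normal to the plane and applying the Mohr–Coulomb strength on the joint:
N' = W cosα = 584·cos38.1° = 459.6 kN/m
Driving force T = W sinα = 584·sin38.1° = 360.3 kN/m
Resisting force R = c_j·L + N'·tanφ_j = 9·13.7 + 459.6·tan24.3° = 123.3 + 207.5 = 330.8 kN/m
FS = R / T = 330.8 / 360.3 = 0.918

FS = 0.92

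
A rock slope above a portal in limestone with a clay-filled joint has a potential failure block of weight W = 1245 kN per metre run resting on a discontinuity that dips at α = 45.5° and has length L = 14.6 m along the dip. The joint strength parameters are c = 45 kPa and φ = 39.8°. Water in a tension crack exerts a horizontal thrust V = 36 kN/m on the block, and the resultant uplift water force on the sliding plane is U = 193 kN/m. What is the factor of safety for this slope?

FS = 1.32

Resolving the block weight along and normal to the plane and applying the Mohr–Coulomb strength on the joint:
N' = W cosα − U − V sinα = 1245·cos45.5° − 193 − 36·sin45.5° = 654.0 kN/m
Driving force T = W sinα + V cosα = 1245·sin45.5° + 36·cos45.5° = 913.2 kN/m
Resisting force R = c·L + N'·tanφ = 45·14.6 + 654.0·tan39.8° = 657.0 + 544.9 = 1201.9 kN/m
FS = R / T = 1201.9 / 913.2 = 1.316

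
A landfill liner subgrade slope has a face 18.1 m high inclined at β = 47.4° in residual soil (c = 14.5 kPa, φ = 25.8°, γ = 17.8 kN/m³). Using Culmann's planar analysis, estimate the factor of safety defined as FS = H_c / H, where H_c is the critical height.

FS = 1.70

H_c = (4c/γ) · sinβ cosφ / [1 − cos(β − φ)]
    = (4·14.5/17.8) · sin47.4°·cos25.8° / [1 − cos21.6°]
    = 3.258 · 0.6627 / 0.0702 = 30.75 m
FS = H_c / H = 30.75 / 18.1 = 1.699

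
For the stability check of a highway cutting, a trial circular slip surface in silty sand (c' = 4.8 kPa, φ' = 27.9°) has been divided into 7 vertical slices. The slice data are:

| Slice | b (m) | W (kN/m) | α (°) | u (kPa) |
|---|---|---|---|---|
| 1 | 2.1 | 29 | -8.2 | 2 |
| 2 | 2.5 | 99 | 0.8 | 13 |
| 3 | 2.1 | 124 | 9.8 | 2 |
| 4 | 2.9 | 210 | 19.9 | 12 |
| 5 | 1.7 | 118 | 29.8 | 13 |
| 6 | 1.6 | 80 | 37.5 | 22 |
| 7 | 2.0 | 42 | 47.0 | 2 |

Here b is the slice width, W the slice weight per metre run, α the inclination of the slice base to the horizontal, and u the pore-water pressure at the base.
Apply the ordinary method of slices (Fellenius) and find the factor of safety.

Ordinary method of slices: FS = Σ[c'·Δl_i + (W_i cosα_i − u_i·Δl_i)·tanφ'] / Σ W_i sinα_i, with Δl_i = b_i / cosα_i.
Slice 1: Δl = 2.1/cos(-8.2°) = 2.122 m; N'_1 = 29·cos(-8.2°) − 2·2.122 = 24.5; c'Δl = 10.18; W sinα = -4.1
Slice 2: Δl = 2.5/cos0.8° = 2.500 m; N'_2 = 99·cos0.8° − 13·2.500 = 66.5; c'Δl = 12.00; W sinα = 1.4
Slice 3: Δl = 2.1/cos9.8° = 2.131 m; N'_3 = 124·cos9.8° − 2·2.131 = 117.9; c'Δl = 10.23; W sinα = 21.1
Slice 4: Δl = 2.9/cos19.9° = 3.084 m; N'_4 = 210·cos19.9° − 12·3.084 = 160.5; c'Δl = 14.80; W sinα = 71.5
Slice 5: Δl = 1.7/cos29.8° = 1.959 m; N'_5 = 118·cos29.8° − 13·1.959 = 76.9; c'Δl = 9.40; W sinα = 58.6
Slice 6: Δl = 1.6/cos37.5° = 2.017 m; N'_6 = 80·cos37.5° − 22·2.017 = 19.1; c'Δl = 9.68; W sinα = 48.7
Slice 7: Δl = 2.0/cos47.0° = 2.933 m; N'_7 = 42·cos47.0° − 2·2.933 = 22.8; c'Δl = 14.08; W sinα = 30.7
Σc'Δl = 80.4 kN/m; ΣN' = 488.1 kN/m; ΣW sinα = 227.9 kN/m
Resisting = 80.4 + 488.1·tan27.9° = 80.4 + 258.5 = 338.8 kN/m
FS = 338.8 / 227.9 = 1.487

FS = 1.49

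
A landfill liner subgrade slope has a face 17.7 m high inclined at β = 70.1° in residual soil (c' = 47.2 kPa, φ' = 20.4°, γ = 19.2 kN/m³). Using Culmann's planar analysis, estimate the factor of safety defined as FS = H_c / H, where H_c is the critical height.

H_c = (4c'/γ) · sinβ cosφ' / [1 − cos(β − φ')]
    = (4·47.2/19.2) · sin70.1°·cos20.4° / [1 − cos49.7°]
    = 9.833 · 0.8813 / 0.3532 = 24.54 m
FS = H_c / H = 24.54 / 17.7 = 1.386

FS = 1.39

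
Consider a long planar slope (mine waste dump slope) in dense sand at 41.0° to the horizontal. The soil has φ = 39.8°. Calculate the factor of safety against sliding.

FS = 0.96

For a dry cohesionless infinite slope the factor of safety is FS = tanφ / tanβ.
FS = tan39.8° / tan41.0° = 0.8332 / 0.8693 = 0.958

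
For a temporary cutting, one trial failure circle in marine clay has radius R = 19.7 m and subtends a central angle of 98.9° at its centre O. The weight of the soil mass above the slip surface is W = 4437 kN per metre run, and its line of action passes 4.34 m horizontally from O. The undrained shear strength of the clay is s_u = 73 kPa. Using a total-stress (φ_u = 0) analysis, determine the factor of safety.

Taking moments about the centre O, the resisting moment is provided by the undrained shear strength acting along the arc:
Arc length L_a = R·θ = 19.7·(98.9°·π/180) = 19.7·1.7261 = 34.00 m
M_R = s_u·L_a·R = 73·34.00·19.7 = 48902.3 kN·m/m
M_D = W·d = 4437·4.34 = 19256.6 kN·m/m
FS = M_R / M_D = 48902.3 / 19256.6 = 2.540

FS = 2.54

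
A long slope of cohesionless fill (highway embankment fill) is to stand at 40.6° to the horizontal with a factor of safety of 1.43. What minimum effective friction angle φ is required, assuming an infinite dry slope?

FS = tanφ/tanβ ⇒ tanφ = FS · tanβ = 1.43 · tan40.6° = 1.2257
φ = arctan(1.2257) = 50.79°

φ = 50.8°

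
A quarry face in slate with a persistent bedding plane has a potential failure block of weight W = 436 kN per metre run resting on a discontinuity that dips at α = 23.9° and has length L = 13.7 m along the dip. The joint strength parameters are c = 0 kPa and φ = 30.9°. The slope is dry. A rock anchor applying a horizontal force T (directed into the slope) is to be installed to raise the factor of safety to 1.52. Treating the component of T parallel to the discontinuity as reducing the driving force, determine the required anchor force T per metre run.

T = 18 kN/m

Resolving forces along and normal to the sliding plane, with the horizontal anchor force T adding T·sinα to the effective normal force and T·cosα acting up the plane against the driving force:
FS = [cL + (W cosα + T sinα) tanφ] / [W sinα − T cosα]
Without the anchor: N' = 398.6 kN/m, driving T_d = 176.6 kN/m, resisting R = 0·13.7 + 398.6·tan30.9° = 238.6 kN/m, FS = 1.35.
Setting FS = 1.52 and solving for T:
1.52·(176.6 − T cos23.9°) = 238.6 + T sin23.9°·tan30.9°
T·(sin23.9°·tan30.9° + 1.52·cos23.9°) = 1.52·176.6 − 238.6
T·(0.4051·0.5985 + 1.52·0.9143) = 268.5 − 238.6 = 29.9
T·1.6321 = 29.9
T = 18.3 kN/m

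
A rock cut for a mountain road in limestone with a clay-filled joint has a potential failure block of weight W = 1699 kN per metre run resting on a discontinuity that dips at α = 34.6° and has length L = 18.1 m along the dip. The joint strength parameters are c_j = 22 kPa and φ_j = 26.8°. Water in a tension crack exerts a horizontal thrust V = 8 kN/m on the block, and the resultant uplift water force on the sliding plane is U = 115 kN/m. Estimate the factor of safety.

FS = 1.08

Resolving the block weight along and normal to the plane and applying the Mohr–Coulomb strength on the joint:
N' = W cosα − U − V sinα = 1699·cos34.6° − 115 − 8·sin34.6° = 1279.0 kN/m
Driving force T = W sinα + V cosα = 1699·sin34.6° + 8·cos34.6° = 971.4 kN/m
Resisting force R = c_j·L + N'·tanφ_j = 22·18.1 + 1279.0·tan26.8° = 398.2 + 646.1 = 1044.3 kN/m
FS = R / T = 1044.3 / 971.4 = 1.075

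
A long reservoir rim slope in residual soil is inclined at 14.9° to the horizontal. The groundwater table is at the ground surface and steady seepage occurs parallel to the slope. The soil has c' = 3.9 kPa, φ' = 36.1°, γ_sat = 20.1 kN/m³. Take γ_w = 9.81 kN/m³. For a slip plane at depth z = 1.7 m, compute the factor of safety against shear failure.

With seepage parallel to the slope and the water table at the surface, the effective normal stress on the slip plane uses the buoyant unit weight γ' = γ_sat − γ_w while the driving shear stress uses γ_sat:
FS = [c' + γ' z cos²β tanφ'] / [γ_sat z sinβ cosβ]
γ' = 20.1 − 9.81 = 10.29 kN/m³
Numerator = 3.9 + 10.29·1.7·cos²14.9°·tan36.1° = 3.9 + 10.29·1.7·0.9339·0.7292 = 15.813 kPa
Denominator = 20.1·1.7·sin14.9°·cos14.9° = 20.1·1.7·0.2571·0.9664 = 8.491 kPa
FS = 15.813 / 8.491 = 1.862

FS = 1.86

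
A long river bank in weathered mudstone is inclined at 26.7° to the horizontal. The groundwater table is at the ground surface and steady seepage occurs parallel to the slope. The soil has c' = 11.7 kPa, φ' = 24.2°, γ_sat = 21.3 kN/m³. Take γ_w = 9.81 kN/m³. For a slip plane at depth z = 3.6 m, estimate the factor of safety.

FS = 0.86

With seepage parallel to the slope and the water table at the surface, the effective normal stress on the slip plane uses the buoyant unit weight γ' = γ_sat − γ_w while the driving shear stress uses γ_sat:
FS = [c' + γ' z cos²β tanφ'] / [γ_sat z sinβ cosβ]
γ' = 21.3 − 9.81 = 11.49 kN/m³
Numerator = 11.7 + 11.49·3.6·cos²26.7°·tan24.2° = 11.7 + 11.49·3.6·0.7981·0.4494 = 26.537 kPa
Denominator = 21.3·3.6·sin26.7°·cos26.7° = 21.3·3.6·0.4493·0.8934 = 30.780 kPa
FS = 26.537 / 30.780 = 0.862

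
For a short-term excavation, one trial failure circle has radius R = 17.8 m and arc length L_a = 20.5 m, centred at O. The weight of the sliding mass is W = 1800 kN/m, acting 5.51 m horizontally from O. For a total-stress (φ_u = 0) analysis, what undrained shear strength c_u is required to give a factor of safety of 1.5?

FS = c_u·L_a·R / (W·d), so c_u = FS·W·d / (L_a·R).
c_u = 1.5·1800·5.51 / (20.50·17.8) = 14877.0 / 364.90 = 40.77 kPa

c_u = 40.8 kPa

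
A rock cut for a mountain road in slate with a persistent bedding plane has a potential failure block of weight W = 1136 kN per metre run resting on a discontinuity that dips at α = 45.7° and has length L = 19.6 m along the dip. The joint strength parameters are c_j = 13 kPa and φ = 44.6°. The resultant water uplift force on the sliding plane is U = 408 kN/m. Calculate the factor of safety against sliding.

FS = 0.78

Resolving the block weight along and normal to the plane and applying the Mohr–Coulomb strength on the joint:
N' = W cosα − U = 1136·cos45.7° − 408 = 385.4 kN/m
Driving force T = W sinα = 1136·sin45.7° = 813.0 kN/m
Resisting force R = c_j·L + N'·tanφ = 13·19.6 + 385.4·tan44.6° = 254.8 + 380.1 = 634.9 kN/m
FS = R / T = 634.9 / 813.0 = 0.781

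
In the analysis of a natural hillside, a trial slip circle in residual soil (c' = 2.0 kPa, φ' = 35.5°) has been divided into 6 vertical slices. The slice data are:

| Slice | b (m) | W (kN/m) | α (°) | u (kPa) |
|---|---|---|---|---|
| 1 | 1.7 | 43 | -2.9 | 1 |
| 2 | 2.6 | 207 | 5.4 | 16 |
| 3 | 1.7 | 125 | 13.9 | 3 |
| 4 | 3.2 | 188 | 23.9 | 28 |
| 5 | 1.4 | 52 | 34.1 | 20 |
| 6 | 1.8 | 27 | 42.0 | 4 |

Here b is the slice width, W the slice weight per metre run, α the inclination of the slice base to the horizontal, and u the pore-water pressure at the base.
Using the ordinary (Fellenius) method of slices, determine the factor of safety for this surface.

FS = 1.89

Ordinary method of slices: FS = Σ[c'·Δl_i + (W_i cosα_i − u_i·Δl_i)·tanφ'] / Σ W_i sinα_i, with Δl_i = b_i / cosα_i.
Slice 1: Δl = 1.7/cos(-2.9°) = 1.702 m; N'_1 = 43·cos(-2.9°) − 1·1.702 = 41.2; c'Δl = 3.40; W sinα = -2.2
Slice 2: Δl = 2.6/cos5.4° = 2.612 m; N'_2 = 207·cos5.4° − 16·2.612 = 164.3; c'Δl = 5.22; W sinα = 19.5
Slice 3: Δl = 1.7/cos13.9° = 1.751 m; N'_3 = 125·cos13.9° − 3·1.751 = 116.1; c'Δl = 3.50; W sinα = 30.0
Slice 4: Δl = 3.2/cos23.9° = 3.500 m; N'_4 = 188·cos23.9° − 28·3.500 = 73.9; c'Δl = 7.00; W sinα = 76.2
Slice 5: Δl = 1.4/cos34.1° = 1.691 m; N'_5 = 52·cos34.1° − 20·1.691 = 9.2; c'Δl = 3.38; W sinα = 29.2
Slice 6: Δl = 1.8/cos42.0° = 2.422 m; N'_6 = 27·cos42.0° − 4·2.422 = 10.4; c'Δl = 4.84; W sinα = 18.1
Σc'Δl = 27.4 kN/m; ΣN' = 415.1 kN/m; ΣW sinα = 170.7 kN/m
Resisting = 27.4 + 415.1·tan35.5° = 27.4 + 296.1 = 323.5 kN/m
FS = 323.5 / 170.7 = 1.895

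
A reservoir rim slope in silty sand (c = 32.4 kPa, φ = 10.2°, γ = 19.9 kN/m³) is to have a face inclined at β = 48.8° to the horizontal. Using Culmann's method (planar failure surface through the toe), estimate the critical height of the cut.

Culmann's analysis gives the critical failure plane at α_cr = (β + φ)/2 = (48.8 + 10.2)/2 = 29.5°, and the critical height
H_c = (4c/γ) · sinβ cosφ / [1 − cos(β − φ)]
    = (4·32.4/19.9) · sin48.8°·cos10.2° / [1 − cos(38.6°)]
    = 6.513 · 0.7524·0.9842 / [1 − 0.7815]
    = 6.513 · 0.7405 / 0.2185
    = 22.07 m

H_c = 22.07 m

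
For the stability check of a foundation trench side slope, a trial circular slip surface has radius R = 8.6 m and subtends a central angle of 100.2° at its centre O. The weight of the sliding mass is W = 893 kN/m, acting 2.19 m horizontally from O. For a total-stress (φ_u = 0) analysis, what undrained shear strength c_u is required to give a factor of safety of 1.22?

FS = c_u·L_a·R / (W·d), so c_u = FS·W·d / (L_a·R).
Arc length L_a = R·θ = 8.6·(100.2°·π/180) = 8.6·1.7488 = 15.04 m
c_u = 1.22·893·2.19 / (15.04·8.6) = 2385.9 / 129.34 = 18.45 kPa

c_u = 18.4 kPa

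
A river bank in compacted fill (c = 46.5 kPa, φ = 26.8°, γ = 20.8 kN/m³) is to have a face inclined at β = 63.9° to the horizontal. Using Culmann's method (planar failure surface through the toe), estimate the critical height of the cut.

H_c = 35.41 m

Culmann's analysis gives the critical failure plane at α_cr = (β + φ)/2 = (63.9 + 26.8)/2 = 45.4°, and the critical height
H_c = (4c/γ) · sinβ cosφ / [1 − cos(β − φ)]
    = (4·46.5/20.8) · sin63.9°·cos26.8° / [1 − cos(37.1°)]
    = 8.942 · 0.8980·0.8926 / [1 − 0.7976]
    = 8.942 · 0.8016 / 0.2024
    = 35.41 m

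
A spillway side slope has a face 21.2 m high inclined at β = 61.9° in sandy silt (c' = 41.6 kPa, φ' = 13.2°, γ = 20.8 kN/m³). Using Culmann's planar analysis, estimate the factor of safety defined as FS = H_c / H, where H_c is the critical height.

H_c = (4c'/γ) · sinβ cosφ' / [1 − cos(β − φ')]
    = (4·41.6/20.8) · sin61.9°·cos13.2° / [1 − cos48.7°]
    = 8.000 · 0.8588 / 0.3400 = 20.21 m
FS = H_c / H = 20.21 / 21.2 = 0.953

FS = 0.95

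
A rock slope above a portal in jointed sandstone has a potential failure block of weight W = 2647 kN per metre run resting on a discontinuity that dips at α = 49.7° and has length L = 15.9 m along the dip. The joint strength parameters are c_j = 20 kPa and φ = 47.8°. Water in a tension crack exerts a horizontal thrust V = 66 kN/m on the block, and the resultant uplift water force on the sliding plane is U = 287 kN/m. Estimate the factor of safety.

FS = 0.89

Resolving the block weight along and normal to the plane and applying the Mohr–Coulomb strength on the joint:
N' = W cosα − U − V sinα = 2647·cos49.7° − 287 − 66·sin49.7° = 1374.7 kN/m
Driving force T = W sinα + V cosα = 2647·sin49.7° + 66·cos49.7° = 2061.5 kN/m
Resisting force R = c_j·L + N'·tanφ = 20·15.9 + 1374.7·tan47.8° = 318.0 + 1516.1 = 1834.1 kN/m
FS = R / T = 1834.1 / 2061.5 = 0.890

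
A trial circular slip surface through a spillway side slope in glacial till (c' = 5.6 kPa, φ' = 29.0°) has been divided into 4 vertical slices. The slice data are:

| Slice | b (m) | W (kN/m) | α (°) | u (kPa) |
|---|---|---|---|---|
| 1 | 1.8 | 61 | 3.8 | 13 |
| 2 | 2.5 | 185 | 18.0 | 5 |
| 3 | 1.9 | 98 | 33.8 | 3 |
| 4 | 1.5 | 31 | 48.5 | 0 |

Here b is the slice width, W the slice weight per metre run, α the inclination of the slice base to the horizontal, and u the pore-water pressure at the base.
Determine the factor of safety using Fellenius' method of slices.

FS = 1.54

Ordinary method of slices: FS = Σ[c'·Δl_i + (W_i cosα_i − u_i·Δl_i)·tanφ'] / Σ W_i sinα_i, with Δl_i = b_i / cosα_i.
Slice 1: Δl = 1.8/cos3.8° = 1.804 m; N'_1 = 61·cos3.8° − 13·1.804 = 37.4; c'Δl = 10.10; W sinα = 4.0
Slice 2: Δl = 2.5/cos18.0° = 2.629 m; N'_2 = 185·cos18.0° − 5·2.629 = 162.8; c'Δl = 14.72; W sinα = 57.2
Slice 3: Δl = 1.9/cos33.8° = 2.286 m; N'_3 = 98·cos33.8° − 3·2.286 = 74.6; c'Δl = 12.80; W sinα = 54.5
Slice 4: Δl = 1.5/cos48.5° = 2.264 m; N'_4 = 31·cos48.5° − 0·2.264 = 20.5; c'Δl = 12.68; W sinα = 23.2
Σc'Δl = 50.3 kN/m; ΣN' = 295.3 kN/m; ΣW sinα = 138.9 kN/m
Resisting = 50.3 + 295.3·tan29.0° = 50.3 + 163.7 = 214.0 kN/m
FS = 214.0 / 138.9 = 1.540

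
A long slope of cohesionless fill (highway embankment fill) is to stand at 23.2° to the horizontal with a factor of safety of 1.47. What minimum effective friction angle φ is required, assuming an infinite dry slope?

FS = tanφ/tanβ ⇒ tanφ = FS · tanβ = 1.47 · tan23.2° = 0.6300
φ = arctan(0.6300) = 32.21°

φ = 32.2°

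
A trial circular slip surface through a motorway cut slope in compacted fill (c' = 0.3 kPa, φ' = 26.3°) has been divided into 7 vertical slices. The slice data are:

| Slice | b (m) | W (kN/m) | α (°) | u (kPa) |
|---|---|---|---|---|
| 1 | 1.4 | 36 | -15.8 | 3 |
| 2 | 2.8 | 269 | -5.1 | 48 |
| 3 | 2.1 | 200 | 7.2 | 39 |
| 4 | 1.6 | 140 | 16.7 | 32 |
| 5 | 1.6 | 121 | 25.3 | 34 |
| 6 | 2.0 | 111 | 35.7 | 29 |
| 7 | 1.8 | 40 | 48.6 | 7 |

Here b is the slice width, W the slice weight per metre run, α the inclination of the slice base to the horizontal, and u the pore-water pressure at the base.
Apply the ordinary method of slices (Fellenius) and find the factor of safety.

Ordinary method of slices: FS = Σ[c'·Δl_i + (W_i cosα_i − u_i·Δl_i)·tanφ'] / Σ W_i sinα_i, with Δl_i = b_i / cosα_i.
Slice 1: Δl = 1.4/cos(-15.8°) = 1.455 m; N'_1 = 36·cos(-15.8°) − 3·1.455 = 30.3; c'Δl = 0.44; W sinα = -9.8
Slice 2: Δl = 2.8/cos(-5.1°) = 2.811 m; N'_2 = 269·cos(-5.1°) − 48·2.811 = 133.0; c'Δl = 0.84; W sinα = -23.9
Slice 3: Δl = 2.1/cos7.2° = 2.117 m; N'_3 = 200·cos7.2° − 39·2.117 = 115.9; c'Δl = 0.64; W sinα = 25.1
Slice 4: Δl = 1.6/cos16.7° = 1.670 m; N'_4 = 140·cos16.7° − 32·1.670 = 80.6; c'Δl = 0.50; W sinα = 40.2
Slice 5: Δl = 1.6/cos25.3° = 1.770 m; N'_5 = 121·cos25.3° − 34·1.770 = 49.2; c'Δl = 0.53; W sinα = 51.7
Slice 6: Δl = 2.0/cos35.7° = 2.463 m; N'_6 = 111·cos35.7° − 29·2.463 = 18.7; c'Δl = 0.74; W sinα = 64.8
Slice 7: Δl = 1.8/cos48.6° = 2.722 m; N'_7 = 40·cos48.6° − 7·2.722 = 7.4; c'Δl = 0.82; W sinα = 30.0
Σc'Δl = 4.5 kN/m; ΣN' = 435.1 kN/m; ΣW sinα = 178.1 kN/m
Resisting = 4.5 + 435.1·tan26.3° = 4.5 + 215.1 = 219.6 kN/m
FS = 219.6 / 178.1 = 1.233

FS = 1.23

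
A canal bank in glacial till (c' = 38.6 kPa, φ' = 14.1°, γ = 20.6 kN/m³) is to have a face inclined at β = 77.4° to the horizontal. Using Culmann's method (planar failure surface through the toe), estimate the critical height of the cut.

H_c = 12.88 m

Culmann's analysis gives the critical failure plane at α_cr = (β + φ')/2 = (77.4 + 14.1)/2 = 45.8°, and the critical height
H_c = (4c'/γ) · sinβ cosφ' / [1 − cos(β − φ')]
    = (4·38.6/20.6) · sin77.4°·cos14.1° / [1 − cos(63.3°)]
    = 7.495 · 0.9759·0.9699 / [1 − 0.4493]
    = 7.495 · 0.9465 / 0.5507
    = 12.88 m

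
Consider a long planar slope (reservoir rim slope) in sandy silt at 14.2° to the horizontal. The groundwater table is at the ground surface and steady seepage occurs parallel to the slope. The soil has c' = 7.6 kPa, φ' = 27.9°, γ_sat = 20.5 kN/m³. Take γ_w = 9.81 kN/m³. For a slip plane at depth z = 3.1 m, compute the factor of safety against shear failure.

With seepage parallel to the slope and the water table at the surface, the effective normal stress on the slip plane uses the buoyant unit weight γ' = γ_sat − γ_w while the driving shear stress uses γ_sat:
FS = [c' + γ' z cos²β tanφ'] / [γ_sat z sinβ cosβ]
γ' = 20.5 − 9.81 = 10.69 kN/m³
Numerator = 7.6 + 10.69·3.1·cos²14.2°·tan27.9° = 7.6 + 10.69·3.1·0.9398·0.5295 = 24.090 kPa
Denominator = 20.5·3.1·sin14.2°·cos14.2° = 20.5·3.1·0.2453·0.9694 = 15.113 kPa
FS = 24.090 / 15.113 = 1.594

FS = 1.59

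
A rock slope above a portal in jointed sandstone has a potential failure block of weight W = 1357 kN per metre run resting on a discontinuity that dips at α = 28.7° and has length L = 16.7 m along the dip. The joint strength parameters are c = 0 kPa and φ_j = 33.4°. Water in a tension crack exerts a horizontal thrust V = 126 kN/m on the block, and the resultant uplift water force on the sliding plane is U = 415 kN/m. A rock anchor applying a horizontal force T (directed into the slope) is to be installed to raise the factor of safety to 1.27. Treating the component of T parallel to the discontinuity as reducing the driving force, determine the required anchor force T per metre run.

T = 347 kN/m

Resolving forces along and normal to the sliding plane, with the horizontal anchor force T adding T·sinα to the effective normal force and T·cosα acting up the plane against the driving force:
FS = [cL + (W cosα − U − V sinα + T sinα) tanφ_j] / [W sinα + V cosα − T cosα]
Without the anchor: N' = 714.8 kN/m, driving T_d = 762.2 kN/m, resisting R = 0·16.7 + 714.8·tan33.4° = 471.3 kN/m, FS = 0.62.
Setting FS = 1.27 and solving for T:
1.27·(762.2 − T cos28.7°) = 471.3 + T sin28.7°·tan33.4°
T·(sin28.7°·tan33.4° + 1.27·cos28.7°) = 1.27·762.2 − 471.3
T·(0.4802·0.6594 + 1.27·0.8771) = 968.0 − 471.3 = 496.7
T·1.4306 = 496.7
T = 347.2 kN/m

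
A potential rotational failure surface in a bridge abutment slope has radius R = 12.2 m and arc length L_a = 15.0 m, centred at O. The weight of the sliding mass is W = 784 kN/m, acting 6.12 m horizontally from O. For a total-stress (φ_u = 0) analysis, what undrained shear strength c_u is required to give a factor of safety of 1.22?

c_u = 32.0 kPa

FS = c_u·L_a·R / (W·d), so c_u = FS·W·d / (L_a·R).
c_u = 1.22·784·6.12 / (15.00·12.2) = 5853.7 / 183.00 = 31.99 kPa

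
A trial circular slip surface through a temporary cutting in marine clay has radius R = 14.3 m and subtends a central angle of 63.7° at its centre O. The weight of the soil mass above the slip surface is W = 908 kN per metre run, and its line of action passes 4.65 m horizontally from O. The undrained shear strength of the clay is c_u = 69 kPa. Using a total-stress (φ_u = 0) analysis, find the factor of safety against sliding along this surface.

Taking moments about the centre O, the resisting moment is provided by the undrained shear strength acting along the arc:
Arc length L_a = R·θ = 14.3·(63.7°·π/180) = 14.3·1.1118 = 15.90 m
M_R = c_u·L_a·R = 69·15.90·14.3 = 15686.9 kN·m/m
M_D = W·d = 908·4.65 = 4222.2 kN·m/m
FS = M_R / M_D = 15686.9 / 4222.2 = 3.715

FS = 3.72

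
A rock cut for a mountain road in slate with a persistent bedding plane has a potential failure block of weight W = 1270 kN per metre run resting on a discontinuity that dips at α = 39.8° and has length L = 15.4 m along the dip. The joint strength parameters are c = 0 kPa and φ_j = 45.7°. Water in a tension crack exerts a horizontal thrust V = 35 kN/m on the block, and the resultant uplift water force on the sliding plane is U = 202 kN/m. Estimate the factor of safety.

FS = 0.92

Resolving the block weight along and normal to the plane and applying the Mohr–Coulomb strength on the joint:
N' = W cosα − U − V sinα = 1270·cos39.8° − 202 − 35·sin39.8° = 751.3 kN/m
Driving force T = W sinα + V cosα = 1270·sin39.8° + 35·cos39.8° = 839.8 kN/m
Resisting force R = c·L + N'·tanφ_j = 0·15.4 + 751.3·tan45.7° = 0.0 + 769.9 = 769.9 kN/m
FS = R / T = 769.9 / 839.8 = 0.917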